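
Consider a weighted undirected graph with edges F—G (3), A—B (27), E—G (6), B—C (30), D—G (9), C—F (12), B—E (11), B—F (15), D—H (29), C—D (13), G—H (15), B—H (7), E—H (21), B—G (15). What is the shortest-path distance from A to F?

A few of the A→F routes:
A → B → G → F: 27 + 15 + 3 = 45
A → B → F: 27 + 15 = 42
A → B → E → G → F: 27 + 11 + 6 + 3 = 47
A → B → H → G → F: 27 + 7 + 15 + 3 = 52
A → B → H → E → G → F: 27 + 7 + 21 + 6 + 3 = 64
Shortest: 42.

42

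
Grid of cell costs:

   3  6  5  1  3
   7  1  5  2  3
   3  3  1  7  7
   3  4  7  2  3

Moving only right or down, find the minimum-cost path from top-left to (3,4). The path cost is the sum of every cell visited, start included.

26

Best path: (0,0) -> (0,1) -> (1,1) -> (2,1) -> (2,2) -> (2,3) -> (3,3) -> (3,4)
Cost: 3 + 6 + 1 + 3 + 1 + 7 + 2 + 3 = 26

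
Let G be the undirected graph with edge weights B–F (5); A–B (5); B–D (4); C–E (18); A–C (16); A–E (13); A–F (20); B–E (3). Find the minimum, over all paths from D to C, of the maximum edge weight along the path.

Some routes from D to C:
D -> B -> E -> A -> C: max(4, 3, 13, 16) = 16
D -> B -> A -> E -> C: max(4, 5, 13, 18) = 18
D -> B -> E -> C: max(4, 3, 18) = 18
D -> B -> A -> C: max(4, 5, 16) = 16
The minimum achievable maximum is 16.

16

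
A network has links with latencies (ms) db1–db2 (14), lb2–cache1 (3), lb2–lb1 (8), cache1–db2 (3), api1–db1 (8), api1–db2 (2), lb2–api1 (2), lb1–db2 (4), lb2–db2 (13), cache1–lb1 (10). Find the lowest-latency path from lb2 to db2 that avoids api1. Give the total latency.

6

Candidate routes:
lb2-db2: 13
lb2-cache1-lb1-db2: 3 + 10 + 4 = 17
lb2-lb1-cache1-db2: 8 + 10 + 3 = 21
lb2-cache1-db2: 3 + 3 = 6
lb2-lb1-db2: 8 + 4 = 12
Shortest: 6 ms.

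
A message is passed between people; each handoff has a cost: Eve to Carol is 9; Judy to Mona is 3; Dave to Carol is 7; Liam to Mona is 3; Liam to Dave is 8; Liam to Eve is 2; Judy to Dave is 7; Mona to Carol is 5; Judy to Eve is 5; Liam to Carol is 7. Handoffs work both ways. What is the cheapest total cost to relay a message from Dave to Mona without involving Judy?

Routes from Dave to Mona avoiding Judy:
Dave -> Carol -> Liam -> Mona: 7 + 7 + 3 = 17
Dave -> Carol -> Mona: 7 + 5 = 12
Dave -> Liam -> Carol -> Mona: 8 + 7 + 5 = 20
Dave -> Liam -> Eve -> Carol -> Mona: 8 + 2 + 9 + 5 = 24
Dave -> Carol -> Eve -> Liam -> Mona: 7 + 9 + 2 + 3 = 21
Dave -> Liam -> Mona: 8 + 3 = 11
The minimum is 11.

11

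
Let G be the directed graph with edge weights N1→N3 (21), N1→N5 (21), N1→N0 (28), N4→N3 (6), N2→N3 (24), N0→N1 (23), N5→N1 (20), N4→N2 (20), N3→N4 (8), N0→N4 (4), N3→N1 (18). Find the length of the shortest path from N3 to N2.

Routes from N3 to N2:
N3-N4-N2: 8 + 20 = 28
N3-N1-N0-N4-N2: 18 + 28 + 4 + 20 = 70
Best route has total 28.

28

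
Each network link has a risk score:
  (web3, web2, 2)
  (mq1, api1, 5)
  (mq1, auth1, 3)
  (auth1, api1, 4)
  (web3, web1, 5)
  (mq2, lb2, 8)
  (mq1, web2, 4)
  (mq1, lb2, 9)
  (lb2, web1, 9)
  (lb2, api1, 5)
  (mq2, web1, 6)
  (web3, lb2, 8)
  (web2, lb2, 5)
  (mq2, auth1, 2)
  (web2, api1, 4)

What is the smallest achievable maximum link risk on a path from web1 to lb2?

5

Checking several routes:
web1 → mq2 → auth1 → mq1 → web2 → lb2: max(6, 2, 3, 4, 5) = 6
web1 → web3 → web2 → mq1 → api1 → lb2: max(5, 2, 4, 5, 5) = 5
web1 → web3 → web2 → api1 → lb2: max(5, 2, 4, 5) = 5
web1 → web3 → web2 → mq1 → auth1 → api1 → lb2: max(5, 2, 4, 3, 4, 5) = 5
web1 → mq2 → auth1 → mq1 → web2 → api1 → lb2: max(6, 2, 3, 4, 4, 5) = 6
web1 → web3 → web2 → lb2: max(5, 2, 5) = 5
Best route has worst link 5.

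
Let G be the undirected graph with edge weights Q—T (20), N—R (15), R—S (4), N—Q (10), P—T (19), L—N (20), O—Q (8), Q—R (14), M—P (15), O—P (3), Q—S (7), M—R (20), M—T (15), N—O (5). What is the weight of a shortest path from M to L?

43

Checking several routes:
M → P → O → Q → N → L: 15 + 3 + 8 + 10 + 20 = 56
M → R → N → L: 20 + 15 + 20 = 55
M → R → S → Q → N → L: 20 + 4 + 7 + 10 + 20 = 61
M → T → P → O → N → L: 15 + 19 + 3 + 5 + 20 = 62
M → P → O → N → L: 15 + 3 + 5 + 20 = 43
Shortest: 43.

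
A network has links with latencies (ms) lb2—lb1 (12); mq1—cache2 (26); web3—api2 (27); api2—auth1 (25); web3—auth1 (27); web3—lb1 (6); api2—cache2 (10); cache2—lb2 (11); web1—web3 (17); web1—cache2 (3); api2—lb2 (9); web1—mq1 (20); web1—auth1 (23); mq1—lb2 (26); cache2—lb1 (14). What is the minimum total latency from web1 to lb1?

17

Some routes from web1 to lb1:
web1-cache2-api2-lb2-lb1: 3 + 10 + 9 + 12 = 34
web1-cache2-api2-web3-lb1: 3 + 10 + 27 + 6 = 46
web1-cache2-lb2-lb1: 3 + 11 + 12 = 26
web1-auth1-web3-lb1: 23 + 27 + 6 = 56
web1-cache2-lb1: 3 + 14 = 17
web1-web3-lb1: 17 + 6 = 23
Shortest: 17 ms.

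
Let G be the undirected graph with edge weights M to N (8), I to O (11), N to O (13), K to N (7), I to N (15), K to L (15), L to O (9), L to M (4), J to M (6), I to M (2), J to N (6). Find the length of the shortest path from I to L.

6

Checking several routes:
I→O→L: 11 + 9 = 20
I→N→M→L: 15 + 8 + 4 = 27
I→M→L: 2 + 4 = 6
Shortest: 6.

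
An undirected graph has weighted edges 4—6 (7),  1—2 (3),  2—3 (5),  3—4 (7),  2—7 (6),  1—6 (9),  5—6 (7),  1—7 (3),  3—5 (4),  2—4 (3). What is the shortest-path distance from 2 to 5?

9

Comparing a few candidate routes:
2→3→4→6→5: 5 + 7 + 7 + 7 = 26
2→4→6→5: 3 + 7 + 7 = 17
2→1→6→5: 3 + 9 + 7 = 19
2→7→1→6→5: 6 + 3 + 9 + 7 = 25
2→3→5: 5 + 4 = 9
2→4→3→5: 3 + 7 + 4 = 14
Shortest: 9.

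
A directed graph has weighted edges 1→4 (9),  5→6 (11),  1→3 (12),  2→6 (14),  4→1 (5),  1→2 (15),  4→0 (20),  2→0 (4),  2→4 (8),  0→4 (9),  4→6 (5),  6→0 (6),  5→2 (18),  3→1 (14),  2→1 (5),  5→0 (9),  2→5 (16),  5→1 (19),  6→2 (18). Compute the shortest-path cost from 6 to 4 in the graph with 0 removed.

Candidate routes:
6 → 2 → 5 → 1 → 4: 18 + 16 + 19 + 9 = 62
6 → 2 → 1 → 4: 18 + 5 + 9 = 32
6 → 2 → 4: 18 + 8 = 26
The minimum is 26.

26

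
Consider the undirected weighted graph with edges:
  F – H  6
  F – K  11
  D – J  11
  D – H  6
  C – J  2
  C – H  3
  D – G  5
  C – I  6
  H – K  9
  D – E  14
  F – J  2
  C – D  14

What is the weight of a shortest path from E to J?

25

Checking several routes:
E-D-J: 14 + 11 = 25
E-D-H-C-J: 14 + 6 + 3 + 2 = 25
E-D-H-F-J: 14 + 6 + 6 + 2 = 28
The minimum is 25.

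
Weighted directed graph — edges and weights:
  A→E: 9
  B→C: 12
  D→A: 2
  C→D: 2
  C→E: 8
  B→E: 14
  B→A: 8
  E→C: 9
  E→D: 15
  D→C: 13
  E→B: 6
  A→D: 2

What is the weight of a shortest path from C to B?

14

Paths from C to B:
C → D → A → E → B: 2 + 2 + 9 + 6 = 19
C → E → B: 8 + 6 = 14
Best route has total 14.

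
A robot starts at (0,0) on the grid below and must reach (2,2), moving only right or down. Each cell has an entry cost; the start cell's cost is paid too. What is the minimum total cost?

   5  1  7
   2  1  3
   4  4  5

15

Cheapest: r0c0→r0c1→r1c1→r1c2→r2c2
  5 + 1 + 1 + 3 + 5 = 15
(Top row then right column would cost 21.)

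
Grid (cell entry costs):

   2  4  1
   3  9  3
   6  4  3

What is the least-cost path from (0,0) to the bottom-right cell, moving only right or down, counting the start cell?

Best path: (0,0) → (0,1) → (0,2) → (1,2) → (2,2)
Cost: 2 + 4 + 1 + 3 + 3 = 13

13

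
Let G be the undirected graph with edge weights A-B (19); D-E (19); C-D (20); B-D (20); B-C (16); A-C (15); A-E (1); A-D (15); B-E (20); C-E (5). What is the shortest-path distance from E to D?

16

Comparing a few candidate routes:
E → C → D: 5 + 20 = 25
E → A → D: 1 + 15 = 16
E → D: 19
The minimum is 16.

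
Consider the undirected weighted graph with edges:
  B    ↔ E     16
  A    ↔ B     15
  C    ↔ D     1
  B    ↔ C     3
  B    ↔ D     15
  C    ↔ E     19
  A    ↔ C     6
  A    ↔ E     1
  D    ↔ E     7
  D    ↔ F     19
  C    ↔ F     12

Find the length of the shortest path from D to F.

Checking several routes:
D→F: 19
D→B→C→F: 15 + 3 + 12 = 30
D→E→A→C→F: 7 + 1 + 6 + 12 = 26
D→C→F: 1 + 12 = 13
The minimum is 13.

13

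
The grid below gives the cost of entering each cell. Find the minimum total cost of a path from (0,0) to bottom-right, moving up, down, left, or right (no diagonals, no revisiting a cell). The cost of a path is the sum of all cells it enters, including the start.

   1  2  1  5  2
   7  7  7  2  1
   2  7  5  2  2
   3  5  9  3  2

Cheapest: [0,0] [0,1] [0,2] [0,3] [0,4] [1,4] [2,4] [3,4]
  1 + 2 + 1 + 5 + 2 + 1 + 2 + 2 = 16

16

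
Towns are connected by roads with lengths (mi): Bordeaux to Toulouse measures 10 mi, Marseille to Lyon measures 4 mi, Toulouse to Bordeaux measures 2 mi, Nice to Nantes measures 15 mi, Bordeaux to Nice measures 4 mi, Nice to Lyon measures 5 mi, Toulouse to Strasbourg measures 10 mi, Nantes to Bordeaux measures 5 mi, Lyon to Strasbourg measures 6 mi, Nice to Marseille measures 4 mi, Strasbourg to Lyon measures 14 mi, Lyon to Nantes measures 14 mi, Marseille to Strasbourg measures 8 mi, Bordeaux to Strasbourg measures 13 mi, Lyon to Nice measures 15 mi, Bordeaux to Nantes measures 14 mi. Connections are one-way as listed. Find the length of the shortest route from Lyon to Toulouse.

Routes from Lyon to Toulouse:
Lyon - Nice - Nantes - Bordeaux - Toulouse: 15 + 15 + 5 + 10 = 45
Lyon - Nantes - Bordeaux - Toulouse: 14 + 5 + 10 = 29
The minimum is 29 mi.

29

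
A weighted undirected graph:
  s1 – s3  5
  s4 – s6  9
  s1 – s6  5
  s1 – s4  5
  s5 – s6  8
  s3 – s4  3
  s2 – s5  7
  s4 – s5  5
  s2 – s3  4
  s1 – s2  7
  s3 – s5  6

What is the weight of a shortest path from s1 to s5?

Comparing a few candidate routes:
s1 -> s4 -> s5: 5 + 5 = 10
s1 -> s3 -> s4 -> s5: 5 + 3 + 5 = 13
s1 -> s4 -> s3 -> s5: 5 + 3 + 6 = 14
s1 -> s6 -> s5: 5 + 8 = 13
s1 -> s2 -> s5: 7 + 7 = 14
s1 -> s3 -> s5: 5 + 6 = 11
The minimum is 10.

10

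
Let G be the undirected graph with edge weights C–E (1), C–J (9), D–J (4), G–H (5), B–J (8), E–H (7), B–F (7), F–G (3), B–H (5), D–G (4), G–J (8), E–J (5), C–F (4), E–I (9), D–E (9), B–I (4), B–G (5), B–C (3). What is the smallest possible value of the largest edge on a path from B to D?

Some routes from B to D:
B→H→G→F→C→E→J→D: max(5, 5, 3, 4, 1, 5, 4) = 5
B→H→G→D: max(5, 5, 4) = 5
B→C→F→G→D: max(3, 4, 3, 4) = 4
Best route has worst link 4.

4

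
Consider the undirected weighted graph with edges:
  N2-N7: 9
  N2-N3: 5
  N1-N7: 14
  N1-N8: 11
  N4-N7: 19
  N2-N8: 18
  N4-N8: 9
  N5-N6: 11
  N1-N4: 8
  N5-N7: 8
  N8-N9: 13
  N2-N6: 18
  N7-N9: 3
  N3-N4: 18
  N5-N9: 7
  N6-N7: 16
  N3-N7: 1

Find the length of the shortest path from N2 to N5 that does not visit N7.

29

A few of the N2→N5 routes:
N2 → N3 → N4 → N8 → N9 → N5: 5 + 18 + 9 + 13 + 7 = 52
N2 → N6 → N5: 18 + 11 = 29
N2 → N8 → N9 → N5: 18 + 13 + 7 = 38
Shortest: 29.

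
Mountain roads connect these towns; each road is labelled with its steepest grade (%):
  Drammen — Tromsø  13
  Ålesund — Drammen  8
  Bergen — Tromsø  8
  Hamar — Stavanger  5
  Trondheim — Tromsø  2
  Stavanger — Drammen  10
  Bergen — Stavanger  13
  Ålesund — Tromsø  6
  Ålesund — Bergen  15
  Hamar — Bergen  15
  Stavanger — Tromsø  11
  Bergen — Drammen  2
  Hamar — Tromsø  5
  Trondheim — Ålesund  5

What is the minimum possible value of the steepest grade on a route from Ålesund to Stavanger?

5

Comparing a few candidate routes:
Ålesund→Drammen→Bergen→Tromsø→Hamar→Stavanger: max(8, 2, 8, 5, 5) = 8
Ålesund→Tromsø→Hamar→Stavanger: max(6, 5, 5) = 6
Ålesund→Drammen→Stavanger: max(8, 10) = 10
Ålesund→Trondheim→Tromsø→Hamar→Stavanger: max(5, 2, 5, 5) = 5
Ålesund→Tromsø→Bergen→Drammen→Stavanger: max(6, 8, 2, 10) = 10
Best route has worst link 5%.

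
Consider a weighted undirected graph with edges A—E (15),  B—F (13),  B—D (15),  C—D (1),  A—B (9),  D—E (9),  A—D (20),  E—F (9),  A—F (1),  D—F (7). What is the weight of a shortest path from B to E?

Some routes from B to E:
B - A - F - E: 9 + 1 + 9 = 19
B - A - F - D - E: 9 + 1 + 7 + 9 = 26
B - F - E: 13 + 9 = 22
B - A - E: 9 + 15 = 24
B - D - E: 15 + 9 = 24
B - F - D - E: 13 + 7 + 9 = 29
Shortest: 19.

19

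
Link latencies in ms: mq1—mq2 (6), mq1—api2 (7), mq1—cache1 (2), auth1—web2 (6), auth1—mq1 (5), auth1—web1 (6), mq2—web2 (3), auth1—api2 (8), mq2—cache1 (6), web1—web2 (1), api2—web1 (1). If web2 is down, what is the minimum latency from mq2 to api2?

13

Candidate routes:
mq2→cache1→mq1→api2: 6 + 2 + 7 = 15
mq2→mq1→api2: 6 + 7 = 13
mq2→mq1→auth1→web1→api2: 6 + 5 + 6 + 1 = 18
mq2→cache1→mq1→auth1→web1→api2: 6 + 2 + 5 + 6 + 1 = 20
mq2→mq1→auth1→api2: 6 + 5 + 8 = 19
mq2→cache1→mq1→auth1→api2: 6 + 2 + 5 + 8 = 21
Shortest: 13 ms.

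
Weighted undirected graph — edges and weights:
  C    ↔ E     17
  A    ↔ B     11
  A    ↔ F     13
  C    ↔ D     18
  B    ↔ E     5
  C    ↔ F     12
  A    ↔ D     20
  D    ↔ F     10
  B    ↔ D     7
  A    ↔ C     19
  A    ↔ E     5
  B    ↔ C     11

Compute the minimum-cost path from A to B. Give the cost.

10

Some routes from A to B:
A-B: 11
A-D-B: 20 + 7 = 27
A-E-B: 5 + 5 = 10
Best route has total 10.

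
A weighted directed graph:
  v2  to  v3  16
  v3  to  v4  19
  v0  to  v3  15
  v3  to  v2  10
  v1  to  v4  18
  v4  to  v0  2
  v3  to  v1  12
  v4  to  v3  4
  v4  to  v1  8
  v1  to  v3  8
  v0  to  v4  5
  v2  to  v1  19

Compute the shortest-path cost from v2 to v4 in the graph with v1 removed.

Routes from v2 to v4 avoiding v1:
v2→v3→v4: 16 + 19 = 35
The minimum is 35.

35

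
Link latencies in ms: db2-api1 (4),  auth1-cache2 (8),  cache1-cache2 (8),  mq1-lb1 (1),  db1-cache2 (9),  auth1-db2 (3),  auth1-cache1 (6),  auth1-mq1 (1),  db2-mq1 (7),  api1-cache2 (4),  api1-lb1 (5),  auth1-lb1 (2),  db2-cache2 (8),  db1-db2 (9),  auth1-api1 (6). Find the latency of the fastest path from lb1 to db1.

14

Some routes from lb1 to db1:
lb1 -> mq1 -> db2 -> db1: 1 + 7 + 9 = 17
lb1 -> api1 -> db2 -> db1: 5 + 4 + 9 = 18
lb1 -> mq1 -> auth1 -> db2 -> db1: 1 + 1 + 3 + 9 = 14
lb1 -> auth1 -> db2 -> db1: 2 + 3 + 9 = 14
The minimum is 14 ms.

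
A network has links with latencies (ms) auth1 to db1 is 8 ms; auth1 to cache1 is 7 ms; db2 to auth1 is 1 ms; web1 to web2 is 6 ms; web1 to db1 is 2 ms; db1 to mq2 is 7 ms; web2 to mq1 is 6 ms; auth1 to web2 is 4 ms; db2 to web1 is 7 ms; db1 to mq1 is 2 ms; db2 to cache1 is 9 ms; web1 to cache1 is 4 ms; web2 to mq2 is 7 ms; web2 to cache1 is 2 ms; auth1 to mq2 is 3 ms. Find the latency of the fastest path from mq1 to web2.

6

Some routes from mq1 to web2:
mq1 - db1 - web1 - web2: 2 + 2 + 6 = 10
mq1 - db1 - web1 - cache1 - web2: 2 + 2 + 4 + 2 = 10
mq1 - web2: 6
Shortest: 6 ms.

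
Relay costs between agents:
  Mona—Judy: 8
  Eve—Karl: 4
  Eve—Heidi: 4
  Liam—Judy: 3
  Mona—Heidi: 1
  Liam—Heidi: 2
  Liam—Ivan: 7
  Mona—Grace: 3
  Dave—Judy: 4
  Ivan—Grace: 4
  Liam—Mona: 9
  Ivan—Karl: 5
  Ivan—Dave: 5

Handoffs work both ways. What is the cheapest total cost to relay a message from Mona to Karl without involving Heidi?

12

A few of the Mona→Karl routes:
Mona - Grace - Ivan - Karl: 3 + 4 + 5 = 12
Mona - Liam - Ivan - Karl: 9 + 7 + 5 = 21
Mona - Judy - Dave - Ivan - Karl: 8 + 4 + 5 + 5 = 22
Best route has total 12.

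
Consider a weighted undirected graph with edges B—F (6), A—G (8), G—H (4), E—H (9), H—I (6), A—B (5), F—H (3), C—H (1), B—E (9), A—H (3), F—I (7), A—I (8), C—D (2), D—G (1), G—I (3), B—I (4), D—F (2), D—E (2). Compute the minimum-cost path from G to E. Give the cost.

3

Some routes from G to E:
G-H-E: 4 + 9 = 13
G-D-E: 1 + 2 = 3
G-D-C-H-E: 1 + 2 + 1 + 9 = 13
G-H-F-D-E: 4 + 3 + 2 + 2 = 11
G-H-C-D-E: 4 + 1 + 2 + 2 = 9
The minimum is 3.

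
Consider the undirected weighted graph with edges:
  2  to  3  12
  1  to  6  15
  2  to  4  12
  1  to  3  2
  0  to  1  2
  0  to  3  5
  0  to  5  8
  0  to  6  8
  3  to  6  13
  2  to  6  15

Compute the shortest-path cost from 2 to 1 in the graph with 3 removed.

25

Routes from 2 to 1 avoiding 3:
2-6-0-1: 15 + 8 + 2 = 25
2-6-1: 15 + 15 = 30
Best route has total 25.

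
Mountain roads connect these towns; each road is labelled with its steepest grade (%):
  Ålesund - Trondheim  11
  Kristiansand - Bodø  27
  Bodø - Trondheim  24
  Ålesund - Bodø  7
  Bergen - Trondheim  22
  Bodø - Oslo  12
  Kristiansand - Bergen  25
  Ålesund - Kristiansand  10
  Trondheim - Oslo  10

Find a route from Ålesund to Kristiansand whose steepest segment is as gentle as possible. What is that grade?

A few of the Ålesund→Kristiansand routes:
Ålesund → Bodø → Oslo → Trondheim → Bergen → Kristiansand: max(7, 12, 10, 22, 25) = 25
Ålesund → Trondheim → Bergen → Kristiansand: max(11, 22, 25) = 25
Ålesund → Kristiansand: max(10) = 10
Best route has worst link 10%.

10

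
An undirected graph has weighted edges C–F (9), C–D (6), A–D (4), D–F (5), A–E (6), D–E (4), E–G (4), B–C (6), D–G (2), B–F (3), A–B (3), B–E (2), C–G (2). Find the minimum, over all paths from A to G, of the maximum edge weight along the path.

4

Comparing a few candidate routes:
A -> D -> E -> G: max(4, 4, 4) = 4
A -> D -> G: max(4, 2) = 4
A -> B -> E -> G: max(3, 2, 4) = 4
A -> B -> E -> D -> G: max(3, 2, 4, 2) = 4
A -> B -> F -> D -> E -> G: max(3, 3, 5, 4, 4) = 5
The minimum achievable maximum is 4.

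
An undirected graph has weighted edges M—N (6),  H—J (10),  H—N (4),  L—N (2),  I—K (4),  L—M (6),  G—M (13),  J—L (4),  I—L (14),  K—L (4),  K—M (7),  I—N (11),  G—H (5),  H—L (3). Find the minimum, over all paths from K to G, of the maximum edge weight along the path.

5

A few of the K→G routes:
K - M - L - N - H - G: max(7, 6, 2, 4, 5) = 7
K - L - M - N - H - G: max(4, 6, 6, 4, 5) = 6
K - M - N - L - H - G: max(7, 6, 2, 3, 5) = 7
K - L - H - G: max(4, 3, 5) = 5
K - L - N - H - G: max(4, 2, 4, 5) = 5
K - M - N - H - G: max(7, 6, 4, 5) = 7
Smallest bottleneck: 5.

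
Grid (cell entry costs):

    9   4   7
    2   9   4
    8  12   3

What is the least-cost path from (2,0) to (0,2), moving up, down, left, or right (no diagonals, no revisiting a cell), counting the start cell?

Best path: [2,0] [1,0] [0,0] [0,1] [0,2]
Cost: 8 + 2 + 9 + 4 + 7 = 30

30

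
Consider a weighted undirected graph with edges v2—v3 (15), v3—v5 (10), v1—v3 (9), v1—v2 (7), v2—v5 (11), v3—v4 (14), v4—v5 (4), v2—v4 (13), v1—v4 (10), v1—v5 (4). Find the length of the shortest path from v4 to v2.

Checking several routes:
v4 - v2: 13
v4 - v5 - v1 - v2: 4 + 4 + 7 = 15
v4 - v1 - v5 - v2: 10 + 4 + 11 = 25
v4 - v5 - v2: 4 + 11 = 15
v4 - v1 - v2: 10 + 7 = 17
The minimum is 13.

13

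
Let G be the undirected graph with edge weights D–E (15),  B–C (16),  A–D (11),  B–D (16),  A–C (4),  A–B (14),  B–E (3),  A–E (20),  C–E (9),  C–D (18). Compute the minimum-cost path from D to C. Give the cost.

Some routes from D to C:
D - C: 18
D - A - C: 11 + 4 = 15
D - B - E - C: 16 + 3 + 9 = 28
D - E - C: 15 + 9 = 24
The minimum is 15.

15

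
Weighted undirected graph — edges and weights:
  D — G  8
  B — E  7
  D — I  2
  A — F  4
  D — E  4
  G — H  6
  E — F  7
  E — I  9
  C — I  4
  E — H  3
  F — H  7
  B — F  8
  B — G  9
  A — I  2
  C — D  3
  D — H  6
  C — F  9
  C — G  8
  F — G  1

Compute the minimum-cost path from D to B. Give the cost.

11

Comparing a few candidate routes:
D-H-E-B: 6 + 3 + 7 = 16
D-I-A-F-B: 2 + 2 + 4 + 8 = 16
D-G-F-B: 8 + 1 + 8 = 17
D-E-B: 4 + 7 = 11
D-G-B: 8 + 9 = 17
Shortest: 11.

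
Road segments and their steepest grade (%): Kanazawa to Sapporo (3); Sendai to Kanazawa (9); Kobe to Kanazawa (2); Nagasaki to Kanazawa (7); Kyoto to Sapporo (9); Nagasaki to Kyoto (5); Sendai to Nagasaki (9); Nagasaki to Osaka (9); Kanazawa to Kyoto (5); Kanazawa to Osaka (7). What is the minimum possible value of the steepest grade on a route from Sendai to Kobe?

9

Checking several routes:
Sendai → Nagasaki → Kanazawa → Kobe: max(9, 7, 2) = 9
Sendai → Nagasaki → Kyoto → Sapporo → Kanazawa → Kobe: max(9, 5, 9, 3, 2) = 9
Sendai → Nagasaki → Kyoto → Kanazawa → Kobe: max(9, 5, 5, 2) = 9
Sendai → Nagasaki → Osaka → Kanazawa → Kobe: max(9, 9, 7, 2) = 9
Smallest bottleneck: 9%.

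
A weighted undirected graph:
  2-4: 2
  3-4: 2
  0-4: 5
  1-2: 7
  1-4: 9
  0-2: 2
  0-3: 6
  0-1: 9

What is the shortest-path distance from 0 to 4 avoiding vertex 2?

Paths from 0 to 4 avoiding 2:
0 → 3 → 4: 6 + 2 = 8
0 → 4: 5
0 → 1 → 4: 9 + 9 = 18
Best route has total 5.

5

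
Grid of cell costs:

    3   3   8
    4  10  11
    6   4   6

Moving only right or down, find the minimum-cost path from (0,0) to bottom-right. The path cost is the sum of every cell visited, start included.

23

Best path: [0,0] [1,0] [2,0] [2,1] [2,2]
Cost: 3 + 4 + 6 + 4 + 6 = 23
For comparison, the top-then-right route costs 31.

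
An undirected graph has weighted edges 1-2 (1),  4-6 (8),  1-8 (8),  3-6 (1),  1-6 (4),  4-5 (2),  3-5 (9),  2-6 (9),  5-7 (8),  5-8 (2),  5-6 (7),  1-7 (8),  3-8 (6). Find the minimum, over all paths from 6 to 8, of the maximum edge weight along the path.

Some routes from 6 to 8:
6 - 4 - 5 - 7 - 1 - 8: max(8, 2, 8, 8, 8) = 8
6 - 5 - 7 - 1 - 8: max(7, 8, 8, 8) = 8
6 - 5 - 8: max(7, 2) = 7
6 - 1 - 8: max(4, 8) = 8
6 - 1 - 7 - 5 - 8: max(4, 8, 8, 2) = 8
6 - 3 - 8: max(1, 6) = 6
Best route has worst link 6.

6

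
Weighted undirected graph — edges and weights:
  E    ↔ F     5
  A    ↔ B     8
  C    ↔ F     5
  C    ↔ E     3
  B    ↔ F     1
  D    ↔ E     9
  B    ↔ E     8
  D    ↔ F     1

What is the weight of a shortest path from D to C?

6

Comparing a few candidate routes:
D-F-C: 1 + 5 = 6
D-E-C: 9 + 3 = 12
D-F-E-C: 1 + 5 + 3 = 9
Best route has total 6.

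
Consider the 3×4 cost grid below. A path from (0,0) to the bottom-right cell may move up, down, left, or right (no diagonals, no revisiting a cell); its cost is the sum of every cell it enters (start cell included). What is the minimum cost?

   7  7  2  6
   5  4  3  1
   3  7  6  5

25

Cheapest: r0c0 r0c1 r0c2 r1c2 r1c3 r2c3
  7 + 7 + 2 + 3 + 1 + 5 = 25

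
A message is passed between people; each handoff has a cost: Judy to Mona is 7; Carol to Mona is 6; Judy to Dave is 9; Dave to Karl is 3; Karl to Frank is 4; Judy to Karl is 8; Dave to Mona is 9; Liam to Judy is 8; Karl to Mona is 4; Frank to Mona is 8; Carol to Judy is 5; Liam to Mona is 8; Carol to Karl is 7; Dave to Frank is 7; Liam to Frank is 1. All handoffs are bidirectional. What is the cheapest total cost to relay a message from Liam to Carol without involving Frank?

Some routes from Liam to Carol avoiding Frank:
Liam -> Mona -> Karl -> Carol: 8 + 4 + 7 = 19
Liam -> Mona -> Carol: 8 + 6 = 14
Liam -> Judy -> Carol: 8 + 5 = 13
Liam -> Mona -> Judy -> Carol: 8 + 7 + 5 = 20
Shortest: 13.

13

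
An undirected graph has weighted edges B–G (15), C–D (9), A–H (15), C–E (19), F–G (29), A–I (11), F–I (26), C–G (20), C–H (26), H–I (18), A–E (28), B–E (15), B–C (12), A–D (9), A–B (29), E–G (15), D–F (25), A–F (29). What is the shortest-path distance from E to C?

19

Checking several routes:
E - A - D - C: 28 + 9 + 9 = 46
E - G - B - C: 15 + 15 + 12 = 42
E - C: 19
E - B - C: 15 + 12 = 27
E - G - C: 15 + 20 = 35
Shortest: 19.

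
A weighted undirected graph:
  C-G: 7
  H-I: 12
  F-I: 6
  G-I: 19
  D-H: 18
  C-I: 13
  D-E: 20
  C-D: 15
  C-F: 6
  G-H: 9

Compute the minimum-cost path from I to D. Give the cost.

27

Checking several routes:
I - G - C - D: 19 + 7 + 15 = 41
I - H - G - C - D: 12 + 9 + 7 + 15 = 43
I - C - D: 13 + 15 = 28
I - F - C - G - H - D: 6 + 6 + 7 + 9 + 18 = 46
I - F - C - D: 6 + 6 + 15 = 27
I - H - D: 12 + 18 = 30
Best route has total 27.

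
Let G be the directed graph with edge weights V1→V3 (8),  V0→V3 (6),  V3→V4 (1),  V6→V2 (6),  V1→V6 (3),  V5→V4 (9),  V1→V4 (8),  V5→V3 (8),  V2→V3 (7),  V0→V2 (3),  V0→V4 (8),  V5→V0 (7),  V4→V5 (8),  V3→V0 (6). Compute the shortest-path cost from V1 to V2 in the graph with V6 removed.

17

Paths from V1 to V2 avoiding V6:
V1 → V4 → V5 → V0 → V2: 8 + 8 + 7 + 3 = 26
V1 → V4 → V5 → V3 → V0 → V2: 8 + 8 + 8 + 6 + 3 = 33
V1 → V3 → V4 → V5 → V0 → V2: 8 + 1 + 8 + 7 + 3 = 27
V1 → V3 → V0 → V2: 8 + 6 + 3 = 17
Shortest: 17.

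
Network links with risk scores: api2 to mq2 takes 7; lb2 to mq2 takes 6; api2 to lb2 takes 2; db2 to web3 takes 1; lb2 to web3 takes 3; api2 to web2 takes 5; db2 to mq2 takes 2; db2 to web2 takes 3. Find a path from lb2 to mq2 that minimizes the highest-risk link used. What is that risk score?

3

Paths from lb2 to mq2:
lb2 -> api2 -> web2 -> db2 -> mq2: max(2, 5, 3, 2) = 5
lb2 -> web3 -> db2 -> web2 -> api2 -> mq2: max(3, 1, 3, 5, 7) = 7
lb2 -> mq2: max(6) = 6
lb2 -> api2 -> mq2: max(2, 7) = 7
lb2 -> web3 -> db2 -> mq2: max(3, 1, 2) = 3
The minimum achievable maximum is 3.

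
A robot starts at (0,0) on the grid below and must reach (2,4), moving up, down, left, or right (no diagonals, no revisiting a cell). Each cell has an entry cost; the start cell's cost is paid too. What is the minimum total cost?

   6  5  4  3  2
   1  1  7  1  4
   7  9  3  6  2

Best path: (0,0) → (1,0) → (1,1) → (1,2) → (1,3) → (1,4) → (2,4)
Cost: 6 + 1 + 1 + 7 + 1 + 4 + 2 = 22

22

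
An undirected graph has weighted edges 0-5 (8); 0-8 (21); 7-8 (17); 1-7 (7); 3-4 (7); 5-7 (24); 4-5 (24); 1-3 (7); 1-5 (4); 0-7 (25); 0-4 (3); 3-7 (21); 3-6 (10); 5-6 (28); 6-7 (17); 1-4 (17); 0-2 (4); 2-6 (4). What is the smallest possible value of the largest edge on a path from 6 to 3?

Checking several routes:
6 -> 2 -> 0 -> 4 -> 3: max(4, 4, 3, 7) = 7
6 -> 2 -> 0 -> 4 -> 1 -> 3: max(4, 4, 3, 17, 7) = 17
6 -> 7 -> 1 -> 5 -> 0 -> 4 -> 3: max(17, 7, 4, 8, 3, 7) = 17
6 -> 2 -> 0 -> 5 -> 1 -> 3: max(4, 4, 8, 4, 7) = 8
6 -> 3: max(10) = 10
6 -> 2 -> 0 -> 5 -> 1 -> 4 -> 3: max(4, 4, 8, 4, 17, 7) = 17
Best route has worst link 7.

7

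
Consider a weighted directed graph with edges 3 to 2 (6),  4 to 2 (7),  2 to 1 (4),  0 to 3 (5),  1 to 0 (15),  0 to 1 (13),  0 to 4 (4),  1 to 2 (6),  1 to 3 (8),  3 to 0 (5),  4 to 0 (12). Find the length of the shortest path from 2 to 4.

21

Routes from 2 to 4:
2-1-3-0-4: 4 + 8 + 5 + 4 = 21
2-1-0-4: 4 + 15 + 4 = 23
Shortest: 21.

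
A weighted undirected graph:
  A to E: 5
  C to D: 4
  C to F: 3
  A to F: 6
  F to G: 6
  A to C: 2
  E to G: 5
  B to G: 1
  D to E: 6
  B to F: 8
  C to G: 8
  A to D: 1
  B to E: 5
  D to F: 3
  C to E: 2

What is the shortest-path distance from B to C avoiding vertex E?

9

Comparing a few candidate routes:
B - G - C: 1 + 8 = 9
B - G - F - C: 1 + 6 + 3 = 10
B - F - C: 8 + 3 = 11
B - G - F - D - A - C: 1 + 6 + 3 + 1 + 2 = 13
Shortest: 9.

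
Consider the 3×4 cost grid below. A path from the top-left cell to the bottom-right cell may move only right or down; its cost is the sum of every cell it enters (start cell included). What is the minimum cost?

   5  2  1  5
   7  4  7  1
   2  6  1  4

18

One optimal route is [0,0] -> [0,1] -> [0,2] -> [0,3] -> [1,3] -> [2,3].
Its cost is 5 + 2 + 1 + 5 + 1 + 4 = 18.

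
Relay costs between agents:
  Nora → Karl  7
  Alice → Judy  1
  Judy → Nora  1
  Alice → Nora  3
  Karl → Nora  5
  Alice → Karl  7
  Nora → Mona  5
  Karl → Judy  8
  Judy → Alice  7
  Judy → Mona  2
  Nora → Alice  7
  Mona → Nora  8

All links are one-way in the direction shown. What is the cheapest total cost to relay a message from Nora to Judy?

Routes from Nora to Judy:
Nora-Karl-Judy: 7 + 8 = 15
Nora-Alice-Karl-Judy: 7 + 7 + 8 = 22
Nora-Alice-Judy: 7 + 1 = 8
Best route has total 8.

8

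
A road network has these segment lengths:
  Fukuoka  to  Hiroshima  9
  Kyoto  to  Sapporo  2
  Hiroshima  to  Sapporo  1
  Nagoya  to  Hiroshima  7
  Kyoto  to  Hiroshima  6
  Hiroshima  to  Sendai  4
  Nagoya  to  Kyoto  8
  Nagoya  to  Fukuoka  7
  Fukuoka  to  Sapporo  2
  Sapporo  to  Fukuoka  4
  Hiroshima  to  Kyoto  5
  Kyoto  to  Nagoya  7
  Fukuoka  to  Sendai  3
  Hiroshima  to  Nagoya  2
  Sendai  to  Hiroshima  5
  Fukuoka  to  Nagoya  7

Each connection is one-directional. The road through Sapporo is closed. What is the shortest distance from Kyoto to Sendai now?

10

Paths from Kyoto to Sendai avoiding Sapporo:
Kyoto -> Hiroshima -> Sendai: 6 + 4 = 10
Kyoto -> Nagoya -> Hiroshima -> Sendai: 7 + 7 + 4 = 18
Kyoto -> Nagoya -> Fukuoka -> Hiroshima -> Sendai: 7 + 7 + 9 + 4 = 27
Kyoto -> Hiroshima -> Nagoya -> Fukuoka -> Sendai: 6 + 2 + 7 + 3 = 18
Kyoto -> Nagoya -> Fukuoka -> Sendai: 7 + 7 + 3 = 17
Best route has total 10.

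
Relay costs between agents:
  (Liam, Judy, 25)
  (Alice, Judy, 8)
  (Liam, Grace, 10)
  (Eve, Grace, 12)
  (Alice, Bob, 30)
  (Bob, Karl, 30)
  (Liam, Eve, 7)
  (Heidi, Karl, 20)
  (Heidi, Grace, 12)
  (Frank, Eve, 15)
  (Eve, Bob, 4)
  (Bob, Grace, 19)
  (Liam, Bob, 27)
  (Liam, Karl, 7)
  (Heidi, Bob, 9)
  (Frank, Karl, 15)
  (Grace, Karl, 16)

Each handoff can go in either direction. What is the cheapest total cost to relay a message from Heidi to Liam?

20

Some routes from Heidi to Liam:
Heidi-Grace-Liam: 12 + 10 = 22
Heidi-Bob-Eve-Liam: 9 + 4 + 7 = 20
Heidi-Karl-Liam: 20 + 7 = 27
Heidi-Grace-Eve-Liam: 12 + 12 + 7 = 31
Best route has total 20.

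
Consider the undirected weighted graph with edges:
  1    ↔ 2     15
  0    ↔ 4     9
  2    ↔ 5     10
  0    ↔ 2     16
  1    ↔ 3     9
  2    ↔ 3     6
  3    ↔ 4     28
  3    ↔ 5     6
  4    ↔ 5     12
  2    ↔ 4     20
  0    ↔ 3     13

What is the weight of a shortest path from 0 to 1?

Some routes from 0 to 1:
0 - 3 - 1: 13 + 9 = 22
0 - 4 - 5 - 3 - 1: 9 + 12 + 6 + 9 = 36
0 - 2 - 1: 16 + 15 = 31
0 - 3 - 2 - 1: 13 + 6 + 15 = 34
0 - 2 - 3 - 1: 16 + 6 + 9 = 31
The minimum is 22.

22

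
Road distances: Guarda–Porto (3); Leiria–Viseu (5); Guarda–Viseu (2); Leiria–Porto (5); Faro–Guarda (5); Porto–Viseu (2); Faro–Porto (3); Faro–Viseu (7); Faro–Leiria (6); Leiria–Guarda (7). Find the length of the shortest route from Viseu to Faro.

Comparing a few candidate routes:
Viseu -> Porto -> Faro: 2 + 3 = 5
Viseu -> Guarda -> Porto -> Faro: 2 + 3 + 3 = 8
Viseu -> Porto -> Guarda -> Faro: 2 + 3 + 5 = 10
Viseu -> Faro: 7
Viseu -> Guarda -> Faro: 2 + 5 = 7
The minimum is 5.

5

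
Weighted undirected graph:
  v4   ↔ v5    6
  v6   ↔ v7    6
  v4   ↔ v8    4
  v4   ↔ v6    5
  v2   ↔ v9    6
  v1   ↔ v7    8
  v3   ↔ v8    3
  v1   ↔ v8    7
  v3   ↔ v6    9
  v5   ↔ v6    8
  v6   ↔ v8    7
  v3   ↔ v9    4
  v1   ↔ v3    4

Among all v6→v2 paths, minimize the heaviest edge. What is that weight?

6

A few of the v6→v2 routes:
v6 - v4 - v8 - v3 - v9 - v2: max(5, 4, 3, 4, 6) = 6
v6 - v4 - v8 - v1 - v3 - v9 - v2: max(5, 4, 7, 4, 4, 6) = 7
v6 - v8 - v1 - v3 - v9 - v2: max(7, 7, 4, 4, 6) = 7
v6 - v8 - v3 - v9 - v2: max(7, 3, 4, 6) = 7
Best route has worst link 6.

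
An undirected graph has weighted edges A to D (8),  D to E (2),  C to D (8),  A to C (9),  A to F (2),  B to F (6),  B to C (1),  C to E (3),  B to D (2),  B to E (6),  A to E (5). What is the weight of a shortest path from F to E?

7

A few of the F→E routes:
F -> A -> C -> E: 2 + 9 + 3 = 14
F -> B -> D -> E: 6 + 2 + 2 = 10
F -> B -> E: 6 + 6 = 12
F -> B -> C -> E: 6 + 1 + 3 = 10
F -> A -> D -> E: 2 + 8 + 2 = 12
F -> A -> E: 2 + 5 = 7
The minimum is 7.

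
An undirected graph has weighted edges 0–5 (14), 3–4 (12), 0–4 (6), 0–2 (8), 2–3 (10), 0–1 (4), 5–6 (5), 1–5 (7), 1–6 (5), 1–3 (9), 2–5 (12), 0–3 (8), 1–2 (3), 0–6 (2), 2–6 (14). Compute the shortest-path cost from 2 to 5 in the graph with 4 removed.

10

Checking several routes:
2 - 5: 12
2 - 1 - 5: 3 + 7 = 10
2 - 6 - 5: 14 + 5 = 19
2 - 1 - 0 - 6 - 5: 3 + 4 + 2 + 5 = 14
2 - 0 - 6 - 5: 8 + 2 + 5 = 15
2 - 1 - 6 - 5: 3 + 5 + 5 = 13
Shortest: 10.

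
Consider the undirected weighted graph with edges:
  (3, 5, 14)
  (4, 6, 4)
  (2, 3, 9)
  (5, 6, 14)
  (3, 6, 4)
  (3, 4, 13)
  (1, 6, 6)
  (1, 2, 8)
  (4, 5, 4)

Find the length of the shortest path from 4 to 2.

Checking several routes:
4→3→6→1→2: 13 + 4 + 6 + 8 = 31
4→6→3→2: 4 + 4 + 9 = 17
4→5→3→2: 4 + 14 + 9 = 27
4→6→1→2: 4 + 6 + 8 = 18
4→3→2: 13 + 9 = 22
The minimum is 17.

17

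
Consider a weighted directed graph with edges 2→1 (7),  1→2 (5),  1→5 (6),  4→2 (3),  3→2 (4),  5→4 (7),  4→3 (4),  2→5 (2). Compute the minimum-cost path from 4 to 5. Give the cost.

5

Routes from 4 to 5:
4 -> 2 -> 1 -> 5: 3 + 7 + 6 = 16
4 -> 3 -> 2 -> 1 -> 5: 4 + 4 + 7 + 6 = 21
4 -> 3 -> 2 -> 5: 4 + 4 + 2 = 10
4 -> 2 -> 5: 3 + 2 = 5
Best route has total 5.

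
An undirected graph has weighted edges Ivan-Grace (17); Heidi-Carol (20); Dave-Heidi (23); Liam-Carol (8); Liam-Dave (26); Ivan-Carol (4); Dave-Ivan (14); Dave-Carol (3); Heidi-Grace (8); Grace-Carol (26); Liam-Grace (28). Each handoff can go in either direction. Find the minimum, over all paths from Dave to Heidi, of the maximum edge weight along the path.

17

Checking several routes:
Dave→Ivan→Grace→Heidi: max(14, 17, 8) = 17
Dave→Carol→Ivan→Grace→Heidi: max(3, 4, 17, 8) = 17
Dave→Ivan→Carol→Heidi: max(14, 4, 20) = 20
The minimum achievable maximum is 17.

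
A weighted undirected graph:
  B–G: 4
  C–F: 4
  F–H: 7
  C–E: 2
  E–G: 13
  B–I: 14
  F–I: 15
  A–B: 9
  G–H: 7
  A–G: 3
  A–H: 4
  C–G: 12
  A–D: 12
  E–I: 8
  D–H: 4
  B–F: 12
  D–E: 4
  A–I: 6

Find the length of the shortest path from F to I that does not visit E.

Comparing a few candidate routes:
F-H-A-I: 7 + 4 + 6 = 17
F-H-G-A-I: 7 + 7 + 3 + 6 = 23
F-B-G-A-I: 12 + 4 + 3 + 6 = 25
F-I: 15
F-C-G-A-I: 4 + 12 + 3 + 6 = 25
Best route has total 15.

15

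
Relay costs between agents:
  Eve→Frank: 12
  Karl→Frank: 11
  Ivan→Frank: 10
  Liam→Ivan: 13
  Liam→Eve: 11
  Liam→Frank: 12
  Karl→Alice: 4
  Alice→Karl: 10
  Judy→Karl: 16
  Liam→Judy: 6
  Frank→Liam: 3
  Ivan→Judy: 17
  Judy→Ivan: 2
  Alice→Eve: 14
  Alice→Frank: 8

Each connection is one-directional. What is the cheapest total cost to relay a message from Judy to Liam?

15

Routes from Judy to Liam:
Judy -> Karl -> Frank -> Liam: 16 + 11 + 3 = 30
Judy -> Ivan -> Frank -> Liam: 2 + 10 + 3 = 15
Judy -> Karl -> Alice -> Eve -> Frank -> Liam: 16 + 4 + 14 + 12 + 3 = 49
Judy -> Karl -> Alice -> Frank -> Liam: 16 + 4 + 8 + 3 = 31
Best route has total 15.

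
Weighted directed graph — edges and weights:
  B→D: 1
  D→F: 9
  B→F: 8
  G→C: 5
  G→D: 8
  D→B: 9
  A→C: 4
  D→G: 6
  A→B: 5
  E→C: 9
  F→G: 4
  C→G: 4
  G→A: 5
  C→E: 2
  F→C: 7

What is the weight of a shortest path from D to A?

11

Paths from D to A:
D→B→F→C→G→A: 9 + 8 + 7 + 4 + 5 = 33
D→F→G→A: 9 + 4 + 5 = 18
D→B→F→G→A: 9 + 8 + 4 + 5 = 26
D→F→C→G→A: 9 + 7 + 4 + 5 = 25
D→G→A: 6 + 5 = 11
Best route has total 11.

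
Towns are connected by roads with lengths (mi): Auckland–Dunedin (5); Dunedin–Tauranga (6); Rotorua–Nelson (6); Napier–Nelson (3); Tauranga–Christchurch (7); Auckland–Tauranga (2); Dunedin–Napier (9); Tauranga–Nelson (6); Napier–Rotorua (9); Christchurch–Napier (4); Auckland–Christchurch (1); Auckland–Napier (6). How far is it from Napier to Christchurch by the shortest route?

Checking several routes:
Napier → Auckland → Tauranga → Christchurch: 6 + 2 + 7 = 15
Napier → Dunedin → Auckland → Christchurch: 9 + 5 + 1 = 15
Napier → Nelson → Tauranga → Auckland → Christchurch: 3 + 6 + 2 + 1 = 12
Napier → Christchurch: 4
Napier → Auckland → Christchurch: 6 + 1 = 7
The minimum is 4 mi.

4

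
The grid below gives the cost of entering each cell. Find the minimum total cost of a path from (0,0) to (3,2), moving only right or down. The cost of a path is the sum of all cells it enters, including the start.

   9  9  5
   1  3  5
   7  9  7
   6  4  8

33

Best path: (0,0) → (1,0) → (1,1) → (1,2) → (2,2) → (3,2)
Cost: 9 + 1 + 3 + 5 + 7 + 8 = 33
(Top row then right column would cost 43.)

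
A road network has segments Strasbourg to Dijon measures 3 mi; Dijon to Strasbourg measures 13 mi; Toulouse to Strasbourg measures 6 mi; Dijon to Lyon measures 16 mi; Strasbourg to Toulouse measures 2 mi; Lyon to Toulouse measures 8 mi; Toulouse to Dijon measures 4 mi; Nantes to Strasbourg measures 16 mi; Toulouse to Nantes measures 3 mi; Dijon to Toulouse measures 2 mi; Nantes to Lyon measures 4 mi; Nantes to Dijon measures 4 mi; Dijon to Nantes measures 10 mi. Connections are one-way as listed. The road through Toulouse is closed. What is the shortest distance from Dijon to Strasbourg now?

13

Paths from Dijon to Strasbourg avoiding Toulouse:
Dijon -> Nantes -> Strasbourg: 10 + 16 = 26
Dijon -> Strasbourg: 13
The minimum is 13 mi.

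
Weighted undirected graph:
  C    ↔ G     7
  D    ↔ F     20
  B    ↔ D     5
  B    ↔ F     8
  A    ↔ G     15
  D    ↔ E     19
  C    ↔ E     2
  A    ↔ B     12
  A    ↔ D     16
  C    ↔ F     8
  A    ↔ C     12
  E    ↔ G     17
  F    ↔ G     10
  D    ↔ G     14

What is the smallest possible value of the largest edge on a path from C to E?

2

Some routes from C to E:
C -> A -> G -> E: max(12, 15, 17) = 17
C -> A -> D -> B -> F -> G -> E: max(12, 16, 5, 8, 10, 17) = 17
C -> A -> B -> D -> G -> E: max(12, 12, 5, 14, 17) = 17
C -> A -> B -> F -> G -> E: max(12, 12, 8, 10, 17) = 17
C -> E: max(2) = 2
C -> A -> D -> G -> E: max(12, 16, 14, 17) = 17
Best route has worst link 2.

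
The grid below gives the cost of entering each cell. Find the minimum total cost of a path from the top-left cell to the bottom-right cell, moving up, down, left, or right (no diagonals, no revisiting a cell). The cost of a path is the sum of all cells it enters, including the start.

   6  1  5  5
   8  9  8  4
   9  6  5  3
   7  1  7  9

Path r0c0 → r0c1 → r0c2 → r0c3 → r1c3 → r2c3 → r3c3: 6 + 1 + 5 + 5 + 4 + 3 + 9 = 33.

33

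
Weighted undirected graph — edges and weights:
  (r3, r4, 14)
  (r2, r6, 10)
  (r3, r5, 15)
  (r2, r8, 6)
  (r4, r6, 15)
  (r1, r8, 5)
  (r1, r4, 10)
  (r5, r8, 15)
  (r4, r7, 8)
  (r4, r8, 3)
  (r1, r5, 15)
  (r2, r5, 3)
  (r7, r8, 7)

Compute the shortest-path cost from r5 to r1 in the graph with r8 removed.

15

Routes from r5 to r1 avoiding r8:
r5→r1: 15
r5→r3→r4→r1: 15 + 14 + 10 = 39
r5→r2→r6→r4→r1: 3 + 10 + 15 + 10 = 38
Best route has total 15.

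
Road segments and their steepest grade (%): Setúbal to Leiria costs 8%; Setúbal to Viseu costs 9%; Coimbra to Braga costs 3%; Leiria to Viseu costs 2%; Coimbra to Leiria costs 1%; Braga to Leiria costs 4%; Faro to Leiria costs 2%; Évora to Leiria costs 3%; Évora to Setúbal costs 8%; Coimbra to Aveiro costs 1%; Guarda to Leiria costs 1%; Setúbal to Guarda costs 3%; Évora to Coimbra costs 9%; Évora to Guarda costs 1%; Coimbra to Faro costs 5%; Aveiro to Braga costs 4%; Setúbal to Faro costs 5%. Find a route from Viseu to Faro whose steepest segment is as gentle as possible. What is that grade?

Comparing a few candidate routes:
Viseu - Leiria - Braga - Coimbra - Faro: max(2, 4, 3, 5) = 5
Viseu - Leiria - Braga - Aveiro - Coimbra - Faro: max(2, 4, 4, 1, 5) = 5
Viseu - Leiria - Évora - Guarda - Setúbal - Faro: max(2, 3, 1, 3, 5) = 5
Viseu - Leiria - Coimbra - Faro: max(2, 1, 5) = 5
Viseu - Leiria - Guarda - Setúbal - Faro: max(2, 1, 3, 5) = 5
Viseu - Leiria - Faro: max(2, 2) = 2
Smallest bottleneck: 2%.

2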